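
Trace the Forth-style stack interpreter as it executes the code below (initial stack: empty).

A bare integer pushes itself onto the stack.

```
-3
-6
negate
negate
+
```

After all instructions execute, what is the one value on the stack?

-9

-3     → [-3]
-6     → [-3, -6]
negate → [-3, 6]
negate → [-3, -6]
+      → [-9]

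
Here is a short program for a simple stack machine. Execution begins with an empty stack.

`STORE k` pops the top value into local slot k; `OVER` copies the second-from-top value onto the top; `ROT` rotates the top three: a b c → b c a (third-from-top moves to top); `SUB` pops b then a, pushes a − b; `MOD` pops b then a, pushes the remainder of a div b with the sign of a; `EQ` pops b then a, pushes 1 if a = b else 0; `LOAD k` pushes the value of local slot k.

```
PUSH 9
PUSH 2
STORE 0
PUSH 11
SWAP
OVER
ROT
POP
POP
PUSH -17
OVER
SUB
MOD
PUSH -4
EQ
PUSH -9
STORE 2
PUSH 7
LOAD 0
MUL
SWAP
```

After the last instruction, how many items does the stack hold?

PUSH 9   → 9
PUSH 2   → 9 2
STORE 0  → 9
PUSH 11  → 9 11
SWAP     → 11 9
OVER     → 11 9 11
ROT      → 9 11 11
POP      → 9 11
POP      → 9
PUSH -17 → 9 -17
OVER     → 9 -17 9
SUB      → 9 -26
MOD      → 9
PUSH -4  → 9 -4
EQ       → 0
PUSH -9  → 0 -9
STORE 2  → 0
PUSH 7   → 0 7
LOAD 0   → 0 7 2
MUL      → 0 14
SWAP     → 14 0

2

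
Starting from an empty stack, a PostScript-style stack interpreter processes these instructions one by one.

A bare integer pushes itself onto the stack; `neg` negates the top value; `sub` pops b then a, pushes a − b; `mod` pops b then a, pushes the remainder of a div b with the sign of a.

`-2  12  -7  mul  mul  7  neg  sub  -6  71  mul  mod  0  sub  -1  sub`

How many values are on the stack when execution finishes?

1

-2  -> [-2]
12  -> [-2, 12]
-7  -> [-2, 12, -7]
mul -> [-2, -84]
mul -> [168]
7   -> [168, 7]
neg -> [168, -7]
sub -> [175]
-6  -> [175, -6]
71  -> [175, -6, 71]
mul -> [175, -426]
mod -> [175]
0   -> [175, 0]
sub -> [175]
-1  -> [175, -1]
sub -> [176]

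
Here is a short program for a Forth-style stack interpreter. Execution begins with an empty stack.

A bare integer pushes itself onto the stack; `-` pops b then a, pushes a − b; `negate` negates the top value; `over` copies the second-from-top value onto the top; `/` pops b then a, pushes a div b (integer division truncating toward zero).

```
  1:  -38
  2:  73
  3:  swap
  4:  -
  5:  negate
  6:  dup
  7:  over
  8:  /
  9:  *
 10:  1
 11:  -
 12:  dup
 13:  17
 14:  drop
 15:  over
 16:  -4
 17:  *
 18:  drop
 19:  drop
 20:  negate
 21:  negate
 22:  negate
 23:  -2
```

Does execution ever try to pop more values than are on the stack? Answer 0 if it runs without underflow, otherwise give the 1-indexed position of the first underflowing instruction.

-38    -> -38
73     -> -38 73
swap   -> 73 -38
-      -> 111
negate -> -111
dup    -> -111 -111
over   -> -111 -111 -111
/      -> -111 1
*      -> -111
1      -> -111 1
-      -> -112
dup    -> -112 -112
17     -> -112 -112 17
drop   -> -112 -112
over   -> -112 -112 -112
-4     -> -112 -112 -112 -4
*      -> -112 -112 448
drop   -> -112 -112
drop   -> -112
negate -> 112
negate -> -112
negate -> 112
-2     -> 112 -2

0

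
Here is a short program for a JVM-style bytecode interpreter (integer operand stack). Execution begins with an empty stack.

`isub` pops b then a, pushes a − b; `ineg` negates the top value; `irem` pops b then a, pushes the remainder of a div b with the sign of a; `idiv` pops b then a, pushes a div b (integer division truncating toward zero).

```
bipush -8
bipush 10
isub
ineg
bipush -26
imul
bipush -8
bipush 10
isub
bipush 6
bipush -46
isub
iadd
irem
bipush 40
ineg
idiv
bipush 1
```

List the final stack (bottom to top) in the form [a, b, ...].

[0, 1]

bipush -8   [-8]
bipush 10   [-8, 10]
isub        [-18]
ineg        [18]
bipush -26  [18, -26]
imul        [-468]
bipush -8   [-468, -8]
bipush 10   [-468, -8, 10]
isub        [-468, -18]
bipush 6    [-468, -18, 6]
bipush -46  [-468, -18, 6, -46]
isub        [-468, -18, 52]
iadd        [-468, 34]
irem        [-26]
bipush 40   [-26, 40]
ineg        [-26, -40]
idiv        [0]
bipush 1    [0, 1]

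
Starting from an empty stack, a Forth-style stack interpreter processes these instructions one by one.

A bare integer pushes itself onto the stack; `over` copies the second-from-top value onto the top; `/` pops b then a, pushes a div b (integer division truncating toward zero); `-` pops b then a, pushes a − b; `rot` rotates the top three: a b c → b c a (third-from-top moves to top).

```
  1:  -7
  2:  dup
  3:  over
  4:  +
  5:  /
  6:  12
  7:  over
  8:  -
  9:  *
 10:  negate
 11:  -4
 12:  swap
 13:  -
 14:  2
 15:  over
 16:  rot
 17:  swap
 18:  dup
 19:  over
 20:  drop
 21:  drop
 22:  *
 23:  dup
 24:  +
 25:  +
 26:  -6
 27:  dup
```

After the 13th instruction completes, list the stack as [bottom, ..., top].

-7     → [-7]
dup    → [-7, -7]
over   → [-7, -7, -7]
+      → [-7, -14]
/      → [0]
12     → [0, 12]
over   → [0, 12, 0]
-      → [0, 12]
*      → [0]
negate → [0]
-4     → [0, -4]
swap   → [-4, 0]
-      → [-4]

[-4]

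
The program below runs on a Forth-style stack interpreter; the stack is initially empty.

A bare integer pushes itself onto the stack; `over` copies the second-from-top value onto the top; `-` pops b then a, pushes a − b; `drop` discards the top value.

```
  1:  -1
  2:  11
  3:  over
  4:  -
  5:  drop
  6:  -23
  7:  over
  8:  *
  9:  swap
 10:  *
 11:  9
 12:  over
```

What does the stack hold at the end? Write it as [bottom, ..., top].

[-23, 9, -23]

-1   : -1
11   : -1 11
over : -1 11 -1
-    : -1 12
drop : -1
-23  : -1 -23
over : -1 -23 -1
*    : -1 23
swap : 23 -1
*    : -23
9    : -23 9
over : -23 9 -23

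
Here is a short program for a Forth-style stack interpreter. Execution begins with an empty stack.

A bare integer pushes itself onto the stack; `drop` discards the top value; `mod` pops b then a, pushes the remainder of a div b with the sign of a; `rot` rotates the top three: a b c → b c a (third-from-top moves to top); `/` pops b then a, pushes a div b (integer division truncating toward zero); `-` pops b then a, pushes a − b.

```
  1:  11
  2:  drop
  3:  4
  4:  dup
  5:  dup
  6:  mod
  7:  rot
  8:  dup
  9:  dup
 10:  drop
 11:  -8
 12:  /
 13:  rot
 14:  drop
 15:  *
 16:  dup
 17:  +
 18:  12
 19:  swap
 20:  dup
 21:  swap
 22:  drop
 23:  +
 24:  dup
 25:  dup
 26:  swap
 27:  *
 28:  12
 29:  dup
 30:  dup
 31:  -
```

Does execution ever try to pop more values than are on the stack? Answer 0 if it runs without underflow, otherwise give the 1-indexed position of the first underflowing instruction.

7

11   → [11]
drop → []
4    → [4]
dup  → [4, 4]
dup  → [4, 4, 4]
mod  → [4, 0]
rot  — needs 3 operands, stack has 2 → underflow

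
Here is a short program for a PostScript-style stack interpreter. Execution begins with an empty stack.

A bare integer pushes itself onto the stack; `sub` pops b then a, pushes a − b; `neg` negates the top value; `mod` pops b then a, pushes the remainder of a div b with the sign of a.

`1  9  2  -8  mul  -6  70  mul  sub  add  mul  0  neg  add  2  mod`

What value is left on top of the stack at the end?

1

1    [1]
9    [1, 9]
2    [1, 9, 2]
-8   [1, 9, 2, -8]
mul  [1, 9, -16]
-6   [1, 9, -16, -6]
70   [1, 9, -16, -6, 70]
mul  [1, 9, -16, -420]
sub  [1, 9, 404]
add  [1, 413]
mul  [413]
0    [413, 0]
neg  [413, 0]
add  [413]
2    [413, 2]
mod  [1]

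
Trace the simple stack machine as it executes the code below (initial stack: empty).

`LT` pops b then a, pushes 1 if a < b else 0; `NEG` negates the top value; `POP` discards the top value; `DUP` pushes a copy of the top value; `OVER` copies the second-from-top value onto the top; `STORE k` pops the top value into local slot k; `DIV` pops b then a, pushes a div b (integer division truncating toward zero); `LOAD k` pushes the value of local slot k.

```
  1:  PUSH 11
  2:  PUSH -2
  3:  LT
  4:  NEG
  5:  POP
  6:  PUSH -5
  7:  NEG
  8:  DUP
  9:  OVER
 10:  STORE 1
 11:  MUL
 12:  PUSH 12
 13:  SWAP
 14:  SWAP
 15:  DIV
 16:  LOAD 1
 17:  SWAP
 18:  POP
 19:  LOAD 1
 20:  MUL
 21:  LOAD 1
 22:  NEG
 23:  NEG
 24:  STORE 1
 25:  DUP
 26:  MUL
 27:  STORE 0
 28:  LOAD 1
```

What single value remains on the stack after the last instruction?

PUSH 11 : [11]
PUSH -2 : [11, -2]
LT      : [0]
NEG     : [0]
POP     : []
PUSH -5 : [-5]
NEG     : [5]
DUP     : [5, 5]
OVER    : [5, 5, 5]
STORE 1 : [5, 5]
MUL     : [25]
PUSH 12 : [25, 12]
SWAP    : [12, 25]
SWAP    : [25, 12]
DIV     : [2]
LOAD 1  : [2, 5]
SWAP    : [5, 2]
POP     : [5]
LOAD 1  : [5, 5]
MUL     : [25]
LOAD 1  : [25, 5]
NEG     : [25, -5]
NEG     : [25, 5]
STORE 1 : [25]
DUP     : [25, 25]
MUL     : [625]
STORE 0 : []
LOAD 1  : [5]

5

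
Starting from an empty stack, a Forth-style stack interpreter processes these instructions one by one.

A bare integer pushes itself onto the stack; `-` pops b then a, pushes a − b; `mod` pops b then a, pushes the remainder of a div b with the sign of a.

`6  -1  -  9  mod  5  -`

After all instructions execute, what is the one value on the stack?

6   : 6
-1  : 6 -1
-   : 7
9   : 7 9
mod : 7
5   : 7 5
-   : 2

2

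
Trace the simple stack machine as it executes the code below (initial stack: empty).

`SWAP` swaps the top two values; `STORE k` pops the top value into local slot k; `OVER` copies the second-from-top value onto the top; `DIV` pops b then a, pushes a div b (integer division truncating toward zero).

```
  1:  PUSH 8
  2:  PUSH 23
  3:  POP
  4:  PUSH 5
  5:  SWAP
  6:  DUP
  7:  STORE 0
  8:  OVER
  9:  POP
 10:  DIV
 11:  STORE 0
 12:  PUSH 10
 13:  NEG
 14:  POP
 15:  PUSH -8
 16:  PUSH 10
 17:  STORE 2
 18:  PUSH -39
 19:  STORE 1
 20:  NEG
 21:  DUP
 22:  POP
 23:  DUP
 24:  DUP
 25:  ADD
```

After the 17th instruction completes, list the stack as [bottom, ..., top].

PUSH 8  → 8
PUSH 23 → 8 23
POP     → 8
PUSH 5  → 8 5
SWAP    → 5 8
DUP     → 5 8 8
STORE 0 → 5 8
OVER    → 5 8 5
POP     → 5 8
DIV     → 0
STORE 0 → (empty)
PUSH 10 → 10
NEG     → -10
POP     → (empty)
PUSH -8 → -8
PUSH 10 → -8 10
STORE 2 → -8

[-8]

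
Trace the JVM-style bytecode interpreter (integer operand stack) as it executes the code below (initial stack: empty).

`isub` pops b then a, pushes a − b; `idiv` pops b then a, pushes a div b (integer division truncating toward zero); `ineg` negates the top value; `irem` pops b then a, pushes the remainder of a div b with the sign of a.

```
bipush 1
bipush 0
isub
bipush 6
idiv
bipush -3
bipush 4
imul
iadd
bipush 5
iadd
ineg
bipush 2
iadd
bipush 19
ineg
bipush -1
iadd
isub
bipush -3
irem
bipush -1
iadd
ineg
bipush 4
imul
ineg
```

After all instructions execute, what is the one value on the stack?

bipush 1  : 1
bipush 0  : 1 0
isub      : 1
bipush 6  : 1 6
idiv      : 0
bipush -3 : 0 -3
bipush 4  : 0 -3 4
imul      : 0 -12
iadd      : -12
bipush 5  : -12 5
iadd      : -7
ineg      : 7
bipush 2  : 7 2
iadd      : 9
bipush 19 : 9 19
ineg      : 9 -19
bipush -1 : 9 -19 -1
iadd      : 9 -20
isub      : 29
bipush -3 : 29 -3
irem      : 2
bipush -1 : 2 -1
iadd      : 1
ineg      : -1
bipush 4  : -1 4
imul      : -4
ineg      : 4

4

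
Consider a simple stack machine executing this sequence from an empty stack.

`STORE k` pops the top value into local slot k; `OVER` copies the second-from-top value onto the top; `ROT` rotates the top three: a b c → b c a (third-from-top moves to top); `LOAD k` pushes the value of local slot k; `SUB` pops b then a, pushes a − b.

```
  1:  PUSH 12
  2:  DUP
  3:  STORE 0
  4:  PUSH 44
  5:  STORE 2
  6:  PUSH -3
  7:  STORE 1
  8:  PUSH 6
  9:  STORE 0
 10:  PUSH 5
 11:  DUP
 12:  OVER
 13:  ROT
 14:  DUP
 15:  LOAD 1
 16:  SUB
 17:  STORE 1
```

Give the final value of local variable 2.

44

PUSH 12 -> [12]
DUP     -> [12, 12]
STORE 0 -> [12]
PUSH 44 -> [12, 44]
STORE 2 -> [12]
PUSH -3 -> [12, -3]
STORE 1 -> [12]
PUSH 6  -> [12, 6]
STORE 0 -> [12]
PUSH 5  -> [12, 5]
DUP     -> [12, 5, 5]
OVER    -> [12, 5, 5, 5]
ROT     -> [12, 5, 5, 5]
DUP     -> [12, 5, 5, 5, 5]
LOAD 1  -> [12, 5, 5, 5, 5, -3]
SUB     -> [12, 5, 5, 5, 8]
STORE 1 -> [12, 5, 5, 5]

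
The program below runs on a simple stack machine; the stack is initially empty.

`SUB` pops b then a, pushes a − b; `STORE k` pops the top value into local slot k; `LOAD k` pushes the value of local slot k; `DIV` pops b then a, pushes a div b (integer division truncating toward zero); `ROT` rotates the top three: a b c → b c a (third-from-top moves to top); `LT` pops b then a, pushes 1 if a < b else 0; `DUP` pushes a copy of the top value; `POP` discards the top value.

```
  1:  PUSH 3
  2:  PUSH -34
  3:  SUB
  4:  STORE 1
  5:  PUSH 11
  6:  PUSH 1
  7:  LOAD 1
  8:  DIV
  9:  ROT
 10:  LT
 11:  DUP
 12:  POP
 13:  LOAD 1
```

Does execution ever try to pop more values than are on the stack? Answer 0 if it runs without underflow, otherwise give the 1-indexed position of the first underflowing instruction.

9

PUSH 3    3
PUSH -34  3 -34
SUB       37
STORE 1   (empty)
PUSH 11   11
PUSH 1    11 1
LOAD 1    11 1 37
DIV       11 0
ROT  — needs 3 operands, stack has 2 → underflow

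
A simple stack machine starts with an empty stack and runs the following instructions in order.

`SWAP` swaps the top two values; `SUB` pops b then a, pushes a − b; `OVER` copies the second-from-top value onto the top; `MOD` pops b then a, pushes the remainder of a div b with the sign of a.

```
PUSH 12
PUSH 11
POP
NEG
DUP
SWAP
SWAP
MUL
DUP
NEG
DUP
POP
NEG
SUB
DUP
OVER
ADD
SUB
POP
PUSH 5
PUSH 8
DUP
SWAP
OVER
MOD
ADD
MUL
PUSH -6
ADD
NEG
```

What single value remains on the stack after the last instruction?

-34

PUSH 12 : 12
PUSH 11 : 12 11
POP     : 12
NEG     : -12
DUP     : -12 -12
SWAP    : -12 -12
SWAP    : -12 -12
MUL     : 144
DUP     : 144 144
NEG     : 144 -144
DUP     : 144 -144 -144
POP     : 144 -144
NEG     : 144 144
SUB     : 0
DUP     : 0 0
OVER    : 0 0 0
ADD     : 0 0
SUB     : 0
POP     : (empty)
PUSH 5  : 5
PUSH 8  : 5 8
DUP     : 5 8 8
SWAP    : 5 8 8
OVER    : 5 8 8 8
MOD     : 5 8 0
ADD     : 5 8
MUL     : 40
PUSH -6 : 40 -6
ADD     : 34
NEG     : -34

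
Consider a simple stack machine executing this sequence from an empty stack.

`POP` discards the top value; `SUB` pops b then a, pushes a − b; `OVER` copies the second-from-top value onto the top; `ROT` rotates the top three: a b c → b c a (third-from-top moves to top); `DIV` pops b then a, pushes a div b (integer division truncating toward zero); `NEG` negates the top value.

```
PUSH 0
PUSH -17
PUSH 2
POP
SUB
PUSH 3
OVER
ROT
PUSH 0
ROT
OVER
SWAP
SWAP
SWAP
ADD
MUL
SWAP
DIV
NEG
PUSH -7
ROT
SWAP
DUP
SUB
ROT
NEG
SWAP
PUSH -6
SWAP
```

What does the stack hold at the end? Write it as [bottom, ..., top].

PUSH 0   : 0
PUSH -17 : 0 -17
PUSH 2   : 0 -17 2
POP      : 0 -17
SUB      : 17
PUSH 3   : 17 3
OVER     : 17 3 17
ROT      : 3 17 17
PUSH 0   : 3 17 17 0
ROT      : 3 17 0 17
OVER     : 3 17 0 17 0
SWAP     : 3 17 0 0 17
SWAP     : 3 17 0 17 0
SWAP     : 3 17 0 0 17
ADD      : 3 17 0 17
MUL      : 3 17 0
SWAP     : 3 0 17
DIV      : 3 0
NEG      : 3 0
PUSH -7  : 3 0 -7
ROT      : 0 -7 3
SWAP     : 0 3 -7
DUP      : 0 3 -7 -7
SUB      : 0 3 0
ROT      : 3 0 0
NEG      : 3 0 0
SWAP     : 3 0 0
PUSH -6  : 3 0 0 -6
SWAP     : 3 0 -6 0

[3, 0, -6, 0]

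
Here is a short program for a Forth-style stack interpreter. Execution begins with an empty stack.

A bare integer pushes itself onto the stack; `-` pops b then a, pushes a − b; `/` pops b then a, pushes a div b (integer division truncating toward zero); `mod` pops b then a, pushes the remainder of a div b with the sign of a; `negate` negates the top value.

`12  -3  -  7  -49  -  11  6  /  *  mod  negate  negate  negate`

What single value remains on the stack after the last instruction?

-15

12     : 12
-3     : 12 -3
-      : 15
7      : 15 7
-49    : 15 7 -49
-      : 15 56
11     : 15 56 11
6      : 15 56 11 6
/      : 15 56 1
*      : 15 56
mod    : 15
negate : -15
negate : 15
negate : -15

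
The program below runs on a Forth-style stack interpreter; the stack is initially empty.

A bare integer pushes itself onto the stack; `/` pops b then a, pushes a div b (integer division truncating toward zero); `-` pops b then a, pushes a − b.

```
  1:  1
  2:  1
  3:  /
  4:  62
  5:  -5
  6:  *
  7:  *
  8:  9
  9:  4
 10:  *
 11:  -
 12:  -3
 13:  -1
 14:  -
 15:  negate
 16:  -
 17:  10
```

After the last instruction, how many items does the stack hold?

1      : [1]
1      : [1, 1]
/      : [1]
62     : [1, 62]
-5     : [1, 62, -5]
*      : [1, -310]
*      : [-310]
9      : [-310, 9]
4      : [-310, 9, 4]
*      : [-310, 36]
-      : [-346]
-3     : [-346, -3]
-1     : [-346, -3, -1]
-      : [-346, -2]
negate : [-346, 2]
-      : [-348]
10     : [-348, 10]

2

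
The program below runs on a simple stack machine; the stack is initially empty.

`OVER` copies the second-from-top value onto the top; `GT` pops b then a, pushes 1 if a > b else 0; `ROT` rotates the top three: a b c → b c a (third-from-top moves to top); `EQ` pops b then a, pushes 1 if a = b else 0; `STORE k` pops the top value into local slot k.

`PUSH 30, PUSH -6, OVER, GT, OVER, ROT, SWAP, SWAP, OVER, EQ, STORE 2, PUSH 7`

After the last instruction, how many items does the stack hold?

PUSH 30 : [30]
PUSH -6 : [30, -6]
OVER    : [30, -6, 30]
GT      : [30, 0]
OVER    : [30, 0, 30]
ROT     : [0, 30, 30]
SWAP    : [0, 30, 30]
SWAP    : [0, 30, 30]
OVER    : [0, 30, 30, 30]
EQ      : [0, 30, 1]
STORE 2 : [0, 30]
PUSH 7  : [0, 30, 7]

3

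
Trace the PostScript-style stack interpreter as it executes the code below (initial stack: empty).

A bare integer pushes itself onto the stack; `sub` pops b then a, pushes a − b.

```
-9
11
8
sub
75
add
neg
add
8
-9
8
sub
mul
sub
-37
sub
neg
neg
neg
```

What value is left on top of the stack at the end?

-86

-9  : -9
11  : -9 11
8   : -9 11 8
sub : -9 3
75  : -9 3 75
add : -9 78
neg : -9 -78
add : -87
8   : -87 8
-9  : -87 8 -9
8   : -87 8 -9 8
sub : -87 8 -17
mul : -87 -136
sub : 49
-37 : 49 -37
sub : 86
neg : -86
neg : 86
neg : -86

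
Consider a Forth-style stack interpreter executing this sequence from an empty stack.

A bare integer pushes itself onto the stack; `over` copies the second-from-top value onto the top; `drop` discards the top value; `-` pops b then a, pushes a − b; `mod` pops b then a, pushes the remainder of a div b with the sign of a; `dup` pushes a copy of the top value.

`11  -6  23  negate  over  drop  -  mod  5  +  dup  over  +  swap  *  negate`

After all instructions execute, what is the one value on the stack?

-512

11     : 11
-6     : 11 -6
23     : 11 -6 23
negate : 11 -6 -23
over   : 11 -6 -23 -6
drop   : 11 -6 -23
-      : 11 17
mod    : 11
5      : 11 5
+      : 16
dup    : 16 16
over   : 16 16 16
+      : 16 32
swap   : 32 16
*      : 512
negate : -512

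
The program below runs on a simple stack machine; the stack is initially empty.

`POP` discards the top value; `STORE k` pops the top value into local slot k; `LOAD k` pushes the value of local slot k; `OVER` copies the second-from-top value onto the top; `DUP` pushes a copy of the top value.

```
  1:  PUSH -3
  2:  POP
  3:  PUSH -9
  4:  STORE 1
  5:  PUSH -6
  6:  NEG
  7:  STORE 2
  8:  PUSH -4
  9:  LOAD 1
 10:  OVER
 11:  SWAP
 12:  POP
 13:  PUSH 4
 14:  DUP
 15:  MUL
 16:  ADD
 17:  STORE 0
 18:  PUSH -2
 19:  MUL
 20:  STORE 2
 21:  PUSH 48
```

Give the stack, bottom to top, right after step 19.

[8]

PUSH -3 : [-3]
POP     : []
PUSH -9 : [-9]
STORE 1 : []
PUSH -6 : [-6]
NEG     : [6]
STORE 2 : []
PUSH -4 : [-4]
LOAD 1  : [-4, -9]
OVER    : [-4, -9, -4]
SWAP    : [-4, -4, -9]
POP     : [-4, -4]
PUSH 4  : [-4, -4, 4]
DUP     : [-4, -4, 4, 4]
MUL     : [-4, -4, 16]
ADD     : [-4, 12]
STORE 0 : [-4]
PUSH -2 : [-4, -2]
MUL     : [8]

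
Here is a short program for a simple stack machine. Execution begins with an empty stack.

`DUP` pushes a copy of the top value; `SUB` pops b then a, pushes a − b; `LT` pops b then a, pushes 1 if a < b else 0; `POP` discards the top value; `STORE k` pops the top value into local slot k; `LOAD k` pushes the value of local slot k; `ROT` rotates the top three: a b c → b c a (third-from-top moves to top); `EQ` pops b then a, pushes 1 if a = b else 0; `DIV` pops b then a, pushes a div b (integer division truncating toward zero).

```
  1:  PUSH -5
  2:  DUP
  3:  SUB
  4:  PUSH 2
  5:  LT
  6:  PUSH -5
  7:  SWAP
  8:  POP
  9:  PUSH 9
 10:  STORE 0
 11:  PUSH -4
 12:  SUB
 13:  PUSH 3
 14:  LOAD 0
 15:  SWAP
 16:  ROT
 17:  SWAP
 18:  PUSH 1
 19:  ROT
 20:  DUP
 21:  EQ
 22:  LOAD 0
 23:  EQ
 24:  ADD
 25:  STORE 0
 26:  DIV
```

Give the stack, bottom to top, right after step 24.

[9, 3, 1]

PUSH -5 -> [-5]
DUP     -> [-5, -5]
SUB     -> [0]
PUSH 2  -> [0, 2]
LT      -> [1]
PUSH -5 -> [1, -5]
SWAP    -> [-5, 1]
POP     -> [-5]
PUSH 9  -> [-5, 9]
STORE 0 -> [-5]
PUSH -4 -> [-5, -4]
SUB     -> [-1]
PUSH 3  -> [-1, 3]
LOAD 0  -> [-1, 3, 9]
SWAP    -> [-1, 9, 3]
ROT     -> [9, 3, -1]
SWAP    -> [9, -1, 3]
PUSH 1  -> [9, -1, 3, 1]
ROT     -> [9, 3, 1, -1]
DUP     -> [9, 3, 1, -1, -1]
EQ      -> [9, 3, 1, 1]
LOAD 0  -> [9, 3, 1, 1, 9]
EQ      -> [9, 3, 1, 0]
ADD     -> [9, 3, 1]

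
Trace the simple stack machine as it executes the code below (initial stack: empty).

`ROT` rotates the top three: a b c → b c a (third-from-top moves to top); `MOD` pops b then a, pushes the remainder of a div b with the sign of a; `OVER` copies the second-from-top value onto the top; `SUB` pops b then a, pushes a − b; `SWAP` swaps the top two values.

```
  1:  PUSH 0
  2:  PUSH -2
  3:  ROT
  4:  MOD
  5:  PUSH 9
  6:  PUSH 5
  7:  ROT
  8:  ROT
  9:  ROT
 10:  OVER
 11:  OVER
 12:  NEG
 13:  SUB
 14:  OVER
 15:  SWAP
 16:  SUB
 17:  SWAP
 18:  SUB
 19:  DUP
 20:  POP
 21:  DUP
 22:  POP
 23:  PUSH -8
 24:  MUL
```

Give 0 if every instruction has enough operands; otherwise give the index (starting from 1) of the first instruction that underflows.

3

PUSH 0   [0]
PUSH -2  [0, -2]
ROT  — needs 3 operands, stack has 2 → underflow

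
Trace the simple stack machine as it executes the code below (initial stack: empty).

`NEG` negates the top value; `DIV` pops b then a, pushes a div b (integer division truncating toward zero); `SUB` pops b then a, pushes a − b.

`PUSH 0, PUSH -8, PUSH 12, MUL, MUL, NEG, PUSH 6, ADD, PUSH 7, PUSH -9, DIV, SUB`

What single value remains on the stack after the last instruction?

6

PUSH 0  -> 0
PUSH -8 -> 0 -8
PUSH 12 -> 0 -8 12
MUL     -> 0 -96
MUL     -> 0
NEG     -> 0
PUSH 6  -> 0 6
ADD     -> 6
PUSH 7  -> 6 7
PUSH -9 -> 6 7 -9
DIV     -> 6 0
SUB     -> 6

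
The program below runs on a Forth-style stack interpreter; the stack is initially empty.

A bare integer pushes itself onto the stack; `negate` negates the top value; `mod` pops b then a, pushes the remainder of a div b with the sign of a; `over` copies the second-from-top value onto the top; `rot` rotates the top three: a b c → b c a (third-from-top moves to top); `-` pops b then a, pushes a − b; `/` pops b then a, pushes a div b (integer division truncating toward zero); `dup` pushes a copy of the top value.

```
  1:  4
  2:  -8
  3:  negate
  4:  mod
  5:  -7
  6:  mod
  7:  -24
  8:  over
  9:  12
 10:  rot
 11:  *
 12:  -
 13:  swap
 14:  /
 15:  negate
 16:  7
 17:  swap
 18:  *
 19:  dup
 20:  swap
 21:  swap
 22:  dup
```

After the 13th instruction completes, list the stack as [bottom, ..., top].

[292, 4]

4      : [4]
-8     : [4, -8]
negate : [4, 8]
mod    : [4]
-7     : [4, -7]
mod    : [4]
-24    : [4, -24]
over   : [4, -24, 4]
12     : [4, -24, 4, 12]
rot    : [4, 4, 12, -24]
*      : [4, 4, -288]
-      : [4, 292]
swap   : [292, 4]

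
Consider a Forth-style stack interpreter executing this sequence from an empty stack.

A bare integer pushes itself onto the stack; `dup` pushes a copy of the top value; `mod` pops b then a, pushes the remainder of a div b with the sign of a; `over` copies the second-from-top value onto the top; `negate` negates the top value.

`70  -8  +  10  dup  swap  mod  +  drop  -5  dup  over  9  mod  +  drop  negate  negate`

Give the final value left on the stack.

70      70
-8      70 -8
+       62
10      62 10
dup     62 10 10
swap    62 10 10
mod     62 0
+       62
drop    (empty)
-5      -5
dup     -5 -5
over    -5 -5 -5
9       -5 -5 -5 9
mod     -5 -5 -5
+       -5 -10
drop    -5
negate  5
negate  -5

-5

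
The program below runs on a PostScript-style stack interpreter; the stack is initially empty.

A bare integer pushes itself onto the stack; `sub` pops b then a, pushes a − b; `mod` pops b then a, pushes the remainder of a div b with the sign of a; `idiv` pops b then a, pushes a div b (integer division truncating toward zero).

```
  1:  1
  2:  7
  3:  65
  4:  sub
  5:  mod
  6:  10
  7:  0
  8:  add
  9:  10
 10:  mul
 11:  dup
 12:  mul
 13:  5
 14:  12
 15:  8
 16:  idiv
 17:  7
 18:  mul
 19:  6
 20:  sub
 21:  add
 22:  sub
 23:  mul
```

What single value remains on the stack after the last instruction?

9994

1    : [1]
7    : [1, 7]
65   : [1, 7, 65]
sub  : [1, -58]
mod  : [1]
10   : [1, 10]
0    : [1, 10, 0]
add  : [1, 10]
10   : [1, 10, 10]
mul  : [1, 100]
dup  : [1, 100, 100]
mul  : [1, 10000]
5    : [1, 10000, 5]
12   : [1, 10000, 5, 12]
8    : [1, 10000, 5, 12, 8]
idiv : [1, 10000, 5, 1]
7    : [1, 10000, 5, 1, 7]
mul  : [1, 10000, 5, 7]
6    : [1, 10000, 5, 7, 6]
sub  : [1, 10000, 5, 1]
add  : [1, 10000, 6]
sub  : [1, 9994]
mul  : [9994]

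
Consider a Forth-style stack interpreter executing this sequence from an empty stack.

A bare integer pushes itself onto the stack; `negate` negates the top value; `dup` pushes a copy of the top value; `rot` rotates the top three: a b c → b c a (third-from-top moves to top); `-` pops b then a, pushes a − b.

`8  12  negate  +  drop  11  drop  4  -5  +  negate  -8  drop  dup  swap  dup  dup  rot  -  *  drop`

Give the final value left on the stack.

1

8      → 8
12     → 8 12
negate → 8 -12
+      → -4
drop   → (empty)
11     → 11
drop   → (empty)
4      → 4
-5     → 4 -5
+      → -1
negate → 1
-8     → 1 -8
drop   → 1
dup    → 1 1
swap   → 1 1
dup    → 1 1 1
dup    → 1 1 1 1
rot    → 1 1 1 1
-      → 1 1 0
*      → 1 0
drop   → 1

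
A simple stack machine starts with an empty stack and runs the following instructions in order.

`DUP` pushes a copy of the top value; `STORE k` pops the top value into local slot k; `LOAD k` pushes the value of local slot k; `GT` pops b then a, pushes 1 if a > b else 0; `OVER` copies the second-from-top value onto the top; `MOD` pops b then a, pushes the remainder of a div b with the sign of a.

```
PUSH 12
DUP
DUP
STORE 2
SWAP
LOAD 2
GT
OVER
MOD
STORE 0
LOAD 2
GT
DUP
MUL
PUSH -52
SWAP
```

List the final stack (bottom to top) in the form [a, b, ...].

PUSH 12  -> 12
DUP      -> 12 12
DUP      -> 12 12 12
STORE 2  -> 12 12
SWAP     -> 12 12
LOAD 2   -> 12 12 12
GT       -> 12 0
OVER     -> 12 0 12
MOD      -> 12 0
STORE 0  -> 12
LOAD 2   -> 12 12
GT       -> 0
DUP      -> 0 0
MUL      -> 0
PUSH -52 -> 0 -52
SWAP     -> -52 0

[-52, 0]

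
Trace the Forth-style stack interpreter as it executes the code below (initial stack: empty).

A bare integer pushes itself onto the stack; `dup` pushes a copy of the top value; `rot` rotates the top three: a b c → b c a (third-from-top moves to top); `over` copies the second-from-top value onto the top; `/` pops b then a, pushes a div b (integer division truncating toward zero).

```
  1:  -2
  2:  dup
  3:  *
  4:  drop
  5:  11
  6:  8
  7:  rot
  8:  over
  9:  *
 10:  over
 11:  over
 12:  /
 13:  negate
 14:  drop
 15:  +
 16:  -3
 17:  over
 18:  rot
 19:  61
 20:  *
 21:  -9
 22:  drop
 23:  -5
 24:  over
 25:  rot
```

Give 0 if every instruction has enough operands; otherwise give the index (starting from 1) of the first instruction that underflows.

7

-2    -2
dup   -2 -2
*     4
drop  (empty)
11    11
8     11 8
rot  — needs 3 operands, stack has 2 → underflow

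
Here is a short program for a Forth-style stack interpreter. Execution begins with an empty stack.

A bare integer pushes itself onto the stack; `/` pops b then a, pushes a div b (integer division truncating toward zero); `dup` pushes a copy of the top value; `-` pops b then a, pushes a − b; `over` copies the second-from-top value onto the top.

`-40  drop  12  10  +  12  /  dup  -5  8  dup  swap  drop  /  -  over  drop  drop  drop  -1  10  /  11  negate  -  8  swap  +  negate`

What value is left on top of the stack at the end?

-40    -> -40
drop   -> (empty)
12     -> 12
10     -> 12 10
+      -> 22
12     -> 22 12
/      -> 1
dup    -> 1 1
-5     -> 1 1 -5
8      -> 1 1 -5 8
dup    -> 1 1 -5 8 8
swap   -> 1 1 -5 8 8
drop   -> 1 1 -5 8
/      -> 1 1 0
-      -> 1 1
over   -> 1 1 1
drop   -> 1 1
drop   -> 1
drop   -> (empty)
-1     -> -1
10     -> -1 10
/      -> 0
11     -> 0 11
negate -> 0 -11
-      -> 11
8      -> 11 8
swap   -> 8 11
+      -> 19
negate -> -19

-19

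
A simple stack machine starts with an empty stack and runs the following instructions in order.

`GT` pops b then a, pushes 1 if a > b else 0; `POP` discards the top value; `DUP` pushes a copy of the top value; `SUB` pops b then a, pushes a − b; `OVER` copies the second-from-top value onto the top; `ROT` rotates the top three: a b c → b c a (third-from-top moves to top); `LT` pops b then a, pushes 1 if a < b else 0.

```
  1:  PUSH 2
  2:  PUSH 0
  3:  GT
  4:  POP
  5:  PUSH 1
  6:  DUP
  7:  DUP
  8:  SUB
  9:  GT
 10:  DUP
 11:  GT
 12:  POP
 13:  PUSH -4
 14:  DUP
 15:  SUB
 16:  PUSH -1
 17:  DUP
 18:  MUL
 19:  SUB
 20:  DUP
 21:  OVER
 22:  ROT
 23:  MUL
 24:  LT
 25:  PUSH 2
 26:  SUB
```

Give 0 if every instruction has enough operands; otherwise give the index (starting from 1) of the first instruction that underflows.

PUSH 2   2
PUSH 0   2 0
GT       1
POP      (empty)
PUSH 1   1
DUP      1 1
DUP      1 1 1
SUB      1 0
GT       1
DUP      1 1
GT       0
POP      (empty)
PUSH -4  -4
DUP      -4 -4
SUB      0
PUSH -1  0 -1
DUP      0 -1 -1
MUL      0 1
SUB      -1
DUP      -1 -1
OVER     -1 -1 -1
ROT      -1 -1 -1
MUL      -1 1
LT       1
PUSH 2   1 2
SUB      -1

0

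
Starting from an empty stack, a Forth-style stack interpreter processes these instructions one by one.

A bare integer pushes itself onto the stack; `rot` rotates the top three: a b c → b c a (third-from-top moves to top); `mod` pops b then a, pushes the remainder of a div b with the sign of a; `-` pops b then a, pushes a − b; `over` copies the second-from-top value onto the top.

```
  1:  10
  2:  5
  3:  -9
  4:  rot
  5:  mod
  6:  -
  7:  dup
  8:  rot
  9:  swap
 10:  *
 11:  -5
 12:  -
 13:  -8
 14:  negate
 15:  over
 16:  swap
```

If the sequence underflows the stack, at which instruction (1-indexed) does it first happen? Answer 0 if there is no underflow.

10   10
5    10 5
-9   10 5 -9
rot  5 -9 10
mod  5 -9
-    14
dup  14 14
rot  — needs 3 operands, stack has 2 → underflow

8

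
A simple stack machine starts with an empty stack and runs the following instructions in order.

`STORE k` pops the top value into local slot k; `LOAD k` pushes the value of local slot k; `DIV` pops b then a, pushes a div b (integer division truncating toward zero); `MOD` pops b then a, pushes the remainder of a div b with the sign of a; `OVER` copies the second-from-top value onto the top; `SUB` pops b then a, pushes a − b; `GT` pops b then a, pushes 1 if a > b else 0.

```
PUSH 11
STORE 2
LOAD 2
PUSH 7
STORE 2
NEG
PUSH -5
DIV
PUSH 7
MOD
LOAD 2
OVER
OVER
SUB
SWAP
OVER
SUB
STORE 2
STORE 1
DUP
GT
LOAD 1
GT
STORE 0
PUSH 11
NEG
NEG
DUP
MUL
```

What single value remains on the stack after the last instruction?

PUSH 11  [11]
STORE 2  []
LOAD 2   [11]
PUSH 7   [11, 7]
STORE 2  [11]
NEG      [-11]
PUSH -5  [-11, -5]
DIV      [2]
PUSH 7   [2, 7]
MOD      [2]
LOAD 2   [2, 7]
OVER     [2, 7, 2]
OVER     [2, 7, 2, 7]
SUB      [2, 7, -5]
SWAP     [2, -5, 7]
OVER     [2, -5, 7, -5]
SUB      [2, -5, 12]
STORE 2  [2, -5]
STORE 1  [2]
DUP      [2, 2]
GT       [0]
LOAD 1   [0, -5]
GT       [1]
STORE 0  []
PUSH 11  [11]
NEG      [-11]
NEG      [11]
DUP      [11, 11]
MUL      [121]

121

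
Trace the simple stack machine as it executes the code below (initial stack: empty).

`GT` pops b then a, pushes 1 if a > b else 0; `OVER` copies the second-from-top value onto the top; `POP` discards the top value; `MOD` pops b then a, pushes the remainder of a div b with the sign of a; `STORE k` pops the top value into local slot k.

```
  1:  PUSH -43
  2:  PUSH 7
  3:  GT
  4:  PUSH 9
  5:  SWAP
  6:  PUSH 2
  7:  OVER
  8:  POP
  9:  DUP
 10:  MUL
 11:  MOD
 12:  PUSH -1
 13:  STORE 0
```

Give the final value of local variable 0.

-1

PUSH -43 -> -43
PUSH 7   -> -43 7
GT       -> 0
PUSH 9   -> 0 9
SWAP     -> 9 0
PUSH 2   -> 9 0 2
OVER     -> 9 0 2 0
POP      -> 9 0 2
DUP      -> 9 0 2 2
MUL      -> 9 0 4
MOD      -> 9 0
PUSH -1  -> 9 0 -1
STORE 0  -> 9 0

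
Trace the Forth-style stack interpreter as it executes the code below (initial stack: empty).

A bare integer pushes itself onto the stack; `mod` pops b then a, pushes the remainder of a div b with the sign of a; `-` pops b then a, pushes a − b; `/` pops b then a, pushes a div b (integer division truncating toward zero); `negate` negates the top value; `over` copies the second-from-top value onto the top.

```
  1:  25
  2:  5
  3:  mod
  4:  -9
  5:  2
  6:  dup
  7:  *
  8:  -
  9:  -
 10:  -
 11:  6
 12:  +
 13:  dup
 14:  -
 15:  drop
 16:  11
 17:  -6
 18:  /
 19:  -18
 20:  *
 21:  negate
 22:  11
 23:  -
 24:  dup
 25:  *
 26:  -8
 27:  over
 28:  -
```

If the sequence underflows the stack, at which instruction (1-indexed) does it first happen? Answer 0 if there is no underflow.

25   25
5    25 5
mod  0
-9   0 -9
2    0 -9 2
dup  0 -9 2 2
*    0 -9 4
-    0 -13
-    13
-  — needs 2 operands, stack has 1 → underflow

10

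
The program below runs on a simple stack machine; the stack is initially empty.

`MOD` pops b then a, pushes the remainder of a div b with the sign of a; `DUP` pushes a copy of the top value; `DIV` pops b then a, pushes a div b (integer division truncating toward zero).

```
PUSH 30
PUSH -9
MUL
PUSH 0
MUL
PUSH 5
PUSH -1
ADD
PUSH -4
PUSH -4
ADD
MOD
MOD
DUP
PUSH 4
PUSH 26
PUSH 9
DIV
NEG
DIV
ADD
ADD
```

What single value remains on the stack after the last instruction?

PUSH 30 → [30]
PUSH -9 → [30, -9]
MUL     → [-270]
PUSH 0  → [-270, 0]
MUL     → [0]
PUSH 5  → [0, 5]
PUSH -1 → [0, 5, -1]
ADD     → [0, 4]
PUSH -4 → [0, 4, -4]
PUSH -4 → [0, 4, -4, -4]
ADD     → [0, 4, -8]
MOD     → [0, 4]
MOD     → [0]
DUP     → [0, 0]
PUSH 4  → [0, 0, 4]
PUSH 26 → [0, 0, 4, 26]
PUSH 9  → [0, 0, 4, 26, 9]
DIV     → [0, 0, 4, 2]
NEG     → [0, 0, 4, -2]
DIV     → [0, 0, -2]
ADD     → [0, -2]
ADD     → [-2]

-2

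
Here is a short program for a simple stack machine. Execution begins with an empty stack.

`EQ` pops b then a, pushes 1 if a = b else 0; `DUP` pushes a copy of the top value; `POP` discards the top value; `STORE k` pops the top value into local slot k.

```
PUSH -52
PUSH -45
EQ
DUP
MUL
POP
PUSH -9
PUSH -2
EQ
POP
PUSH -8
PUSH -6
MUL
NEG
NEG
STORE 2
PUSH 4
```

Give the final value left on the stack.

4

PUSH -52 -> -52
PUSH -45 -> -52 -45
EQ       -> 0
DUP      -> 0 0
MUL      -> 0
POP      -> (empty)
PUSH -9  -> -9
PUSH -2  -> -9 -2
EQ       -> 0
POP      -> (empty)
PUSH -8  -> -8
PUSH -6  -> -8 -6
MUL      -> 48
NEG      -> -48
NEG      -> 48
STORE 2  -> (empty)
PUSH 4   -> 4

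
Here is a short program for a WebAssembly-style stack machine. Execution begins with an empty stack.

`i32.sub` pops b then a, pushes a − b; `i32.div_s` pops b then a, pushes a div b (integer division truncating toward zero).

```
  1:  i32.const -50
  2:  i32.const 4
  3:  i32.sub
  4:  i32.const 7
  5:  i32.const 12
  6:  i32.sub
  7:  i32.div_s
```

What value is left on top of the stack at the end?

i32.const -50 -> [-50]
i32.const 4   -> [-50, 4]
i32.sub       -> [-54]
i32.const 7   -> [-54, 7]
i32.const 12  -> [-54, 7, 12]
i32.sub       -> [-54, -5]
i32.div_s     -> [10]

10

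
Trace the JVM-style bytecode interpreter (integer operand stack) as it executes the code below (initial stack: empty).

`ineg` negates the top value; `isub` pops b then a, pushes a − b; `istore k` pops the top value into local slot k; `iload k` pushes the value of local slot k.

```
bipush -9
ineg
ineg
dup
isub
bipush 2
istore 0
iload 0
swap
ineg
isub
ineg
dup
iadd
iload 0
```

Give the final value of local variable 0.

bipush -9 -> -9
ineg      -> 9
ineg      -> -9
dup       -> -9 -9
isub      -> 0
bipush 2  -> 0 2
istore 0  -> 0
iload 0   -> 0 2
swap      -> 2 0
ineg      -> 2 0
isub      -> 2
ineg      -> -2
dup       -> -2 -2
iadd      -> -4
iload 0   -> -4 2

2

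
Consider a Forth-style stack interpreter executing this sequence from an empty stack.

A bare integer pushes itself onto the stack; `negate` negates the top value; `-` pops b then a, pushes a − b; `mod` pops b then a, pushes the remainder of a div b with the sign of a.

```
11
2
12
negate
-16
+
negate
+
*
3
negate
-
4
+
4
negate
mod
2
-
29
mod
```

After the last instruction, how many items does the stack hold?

11     -> 11
2      -> 11 2
12     -> 11 2 12
negate -> 11 2 -12
-16    -> 11 2 -12 -16
+      -> 11 2 -28
negate -> 11 2 28
+      -> 11 30
*      -> 330
3      -> 330 3
negate -> 330 -3
-      -> 333
4      -> 333 4
+      -> 337
4      -> 337 4
negate -> 337 -4
mod    -> 1
2      -> 1 2
-      -> -1
29     -> -1 29
mod    -> -1

1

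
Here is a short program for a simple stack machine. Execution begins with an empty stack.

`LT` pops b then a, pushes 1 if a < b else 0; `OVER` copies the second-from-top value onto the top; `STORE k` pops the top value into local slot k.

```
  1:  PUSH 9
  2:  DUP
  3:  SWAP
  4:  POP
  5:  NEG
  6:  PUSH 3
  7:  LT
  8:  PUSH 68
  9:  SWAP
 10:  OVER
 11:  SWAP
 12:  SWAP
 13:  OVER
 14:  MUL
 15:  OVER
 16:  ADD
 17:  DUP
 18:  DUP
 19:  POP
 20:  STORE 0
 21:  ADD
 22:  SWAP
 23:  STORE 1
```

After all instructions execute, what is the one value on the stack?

70

PUSH 9  : [9]
DUP     : [9, 9]
SWAP    : [9, 9]
POP     : [9]
NEG     : [-9]
PUSH 3  : [-9, 3]
LT      : [1]
PUSH 68 : [1, 68]
SWAP    : [68, 1]
OVER    : [68, 1, 68]
SWAP    : [68, 68, 1]
SWAP    : [68, 1, 68]
OVER    : [68, 1, 68, 1]
MUL     : [68, 1, 68]
OVER    : [68, 1, 68, 1]
ADD     : [68, 1, 69]
DUP     : [68, 1, 69, 69]
DUP     : [68, 1, 69, 69, 69]
POP     : [68, 1, 69, 69]
STORE 0 : [68, 1, 69]
ADD     : [68, 70]
SWAP    : [70, 68]
STORE 1 : [70]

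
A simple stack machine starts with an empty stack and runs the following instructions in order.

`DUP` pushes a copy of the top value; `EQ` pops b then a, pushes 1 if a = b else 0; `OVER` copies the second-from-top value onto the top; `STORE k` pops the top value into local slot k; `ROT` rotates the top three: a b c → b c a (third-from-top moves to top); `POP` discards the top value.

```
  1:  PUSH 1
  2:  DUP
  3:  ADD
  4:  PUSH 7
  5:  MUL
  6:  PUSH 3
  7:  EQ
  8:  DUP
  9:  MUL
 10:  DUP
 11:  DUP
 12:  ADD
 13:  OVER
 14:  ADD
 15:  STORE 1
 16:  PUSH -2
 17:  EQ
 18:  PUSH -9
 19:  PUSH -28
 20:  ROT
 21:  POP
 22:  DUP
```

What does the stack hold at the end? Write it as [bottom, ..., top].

PUSH 1   -> 1
DUP      -> 1 1
ADD      -> 2
PUSH 7   -> 2 7
MUL      -> 14
PUSH 3   -> 14 3
EQ       -> 0
DUP      -> 0 0
MUL      -> 0
DUP      -> 0 0
DUP      -> 0 0 0
ADD      -> 0 0
OVER     -> 0 0 0
ADD      -> 0 0
STORE 1  -> 0
PUSH -2  -> 0 -2
EQ       -> 0
PUSH -9  -> 0 -9
PUSH -28 -> 0 -9 -28
ROT      -> -9 -28 0
POP      -> -9 -28
DUP      -> -9 -28 -28

[-9, -28, -28]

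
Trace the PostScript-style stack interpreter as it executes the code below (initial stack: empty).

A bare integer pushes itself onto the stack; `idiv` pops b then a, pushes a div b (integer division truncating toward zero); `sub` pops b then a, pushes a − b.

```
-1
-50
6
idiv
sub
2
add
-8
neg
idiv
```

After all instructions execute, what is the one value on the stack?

-1    [-1]
-50   [-1, -50]
6     [-1, -50, 6]
idiv  [-1, -8]
sub   [7]
2     [7, 2]
add   [9]
-8    [9, -8]
neg   [9, 8]
idiv  [1]

1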